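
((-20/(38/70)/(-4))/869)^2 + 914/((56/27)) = 3363774157519/7633167388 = 440.68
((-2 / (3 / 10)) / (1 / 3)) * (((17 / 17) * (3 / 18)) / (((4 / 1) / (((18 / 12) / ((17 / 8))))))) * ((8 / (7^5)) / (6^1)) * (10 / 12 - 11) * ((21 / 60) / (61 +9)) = 61 / 25714710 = 0.00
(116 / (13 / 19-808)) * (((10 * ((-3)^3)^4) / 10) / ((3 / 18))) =-2342591928 / 5113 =-458163.88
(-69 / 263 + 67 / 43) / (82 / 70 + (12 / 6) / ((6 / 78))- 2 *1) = 512890 / 9963229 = 0.05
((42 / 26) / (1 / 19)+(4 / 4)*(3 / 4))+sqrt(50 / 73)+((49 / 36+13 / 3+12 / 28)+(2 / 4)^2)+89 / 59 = 5*sqrt(146) / 73+7600661 / 193284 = 40.15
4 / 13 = 0.31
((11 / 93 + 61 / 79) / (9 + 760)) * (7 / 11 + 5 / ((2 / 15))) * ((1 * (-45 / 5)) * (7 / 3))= -0.93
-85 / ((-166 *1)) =85 / 166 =0.51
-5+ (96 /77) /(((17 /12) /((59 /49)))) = -252737 /64141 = -3.94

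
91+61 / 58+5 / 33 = 176477 / 1914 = 92.20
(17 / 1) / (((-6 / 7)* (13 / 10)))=-595 / 39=-15.26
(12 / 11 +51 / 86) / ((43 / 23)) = 36639 / 40678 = 0.90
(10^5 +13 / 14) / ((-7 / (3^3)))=-37800351 / 98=-385717.87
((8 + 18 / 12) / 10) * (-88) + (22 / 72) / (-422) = -6350311 / 75960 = -83.60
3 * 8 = 24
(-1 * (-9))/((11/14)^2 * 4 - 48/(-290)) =63945/18721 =3.42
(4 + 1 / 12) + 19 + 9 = 385 / 12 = 32.08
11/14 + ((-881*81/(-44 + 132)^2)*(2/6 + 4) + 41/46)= -47695311/1246784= -38.25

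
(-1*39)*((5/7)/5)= -39/7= -5.57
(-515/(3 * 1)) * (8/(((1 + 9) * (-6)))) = 22.89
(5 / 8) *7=35 / 8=4.38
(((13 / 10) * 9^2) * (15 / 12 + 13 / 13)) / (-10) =-9477 / 400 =-23.69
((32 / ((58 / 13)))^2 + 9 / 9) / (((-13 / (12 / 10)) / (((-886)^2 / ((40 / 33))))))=-171380130471 / 54665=-3135097.97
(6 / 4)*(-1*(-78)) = 117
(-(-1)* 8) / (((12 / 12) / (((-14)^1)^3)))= -21952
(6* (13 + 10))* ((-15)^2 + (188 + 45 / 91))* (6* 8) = 249247872 / 91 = 2738987.60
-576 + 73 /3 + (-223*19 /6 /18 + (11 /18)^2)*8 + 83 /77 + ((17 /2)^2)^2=434954365 /99792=4358.61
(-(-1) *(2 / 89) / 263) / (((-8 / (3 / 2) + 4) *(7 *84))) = -1 / 9175544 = -0.00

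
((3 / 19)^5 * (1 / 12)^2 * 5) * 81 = 10935 / 39617584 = 0.00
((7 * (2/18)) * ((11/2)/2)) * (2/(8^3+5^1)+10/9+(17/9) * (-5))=-17.82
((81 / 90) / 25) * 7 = 63 / 250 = 0.25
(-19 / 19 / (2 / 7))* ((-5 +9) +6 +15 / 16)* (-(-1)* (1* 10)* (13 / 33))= -79625 / 528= -150.80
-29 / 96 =-0.30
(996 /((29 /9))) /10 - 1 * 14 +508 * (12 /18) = 154676 /435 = 355.58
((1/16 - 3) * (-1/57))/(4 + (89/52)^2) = 7943/1068009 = 0.01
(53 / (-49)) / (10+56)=-53 / 3234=-0.02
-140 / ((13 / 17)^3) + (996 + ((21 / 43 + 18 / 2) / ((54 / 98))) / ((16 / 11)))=1181434519 / 1700478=694.77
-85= -85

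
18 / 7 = 2.57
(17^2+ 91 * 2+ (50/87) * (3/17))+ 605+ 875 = 961893/493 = 1951.10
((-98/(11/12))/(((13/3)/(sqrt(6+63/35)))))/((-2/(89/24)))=13083 * sqrt(195)/1430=127.76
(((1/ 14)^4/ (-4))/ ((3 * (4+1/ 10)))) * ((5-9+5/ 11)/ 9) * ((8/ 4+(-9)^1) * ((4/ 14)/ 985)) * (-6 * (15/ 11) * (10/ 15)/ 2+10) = -65/ 21118843053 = -0.00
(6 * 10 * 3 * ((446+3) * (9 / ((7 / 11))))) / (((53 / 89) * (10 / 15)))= 1068157530 / 371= 2879130.81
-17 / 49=-0.35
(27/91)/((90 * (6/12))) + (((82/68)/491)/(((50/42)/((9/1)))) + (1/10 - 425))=-8068128898/18989425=-424.87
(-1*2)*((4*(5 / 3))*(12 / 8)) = -20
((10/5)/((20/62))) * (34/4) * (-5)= -527/2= -263.50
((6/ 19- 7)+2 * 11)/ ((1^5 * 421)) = 291/ 7999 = 0.04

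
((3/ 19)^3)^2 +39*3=5504368806/ 47045881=117.00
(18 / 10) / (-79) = -9 / 395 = -0.02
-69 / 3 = -23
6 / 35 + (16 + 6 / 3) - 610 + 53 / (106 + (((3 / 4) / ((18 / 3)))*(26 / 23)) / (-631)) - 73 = -664.33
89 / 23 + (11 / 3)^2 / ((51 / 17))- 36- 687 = -443797 / 621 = -714.65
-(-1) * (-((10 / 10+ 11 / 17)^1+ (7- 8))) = -0.65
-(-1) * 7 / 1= 7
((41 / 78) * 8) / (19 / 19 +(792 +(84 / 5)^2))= 4100 / 1048359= 0.00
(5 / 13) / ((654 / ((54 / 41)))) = 0.00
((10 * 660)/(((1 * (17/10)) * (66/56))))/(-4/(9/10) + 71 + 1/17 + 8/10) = 630000/12893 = 48.86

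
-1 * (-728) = 728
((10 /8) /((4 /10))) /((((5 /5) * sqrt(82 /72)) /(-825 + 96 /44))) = -678825 * sqrt(41) /1804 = -2409.42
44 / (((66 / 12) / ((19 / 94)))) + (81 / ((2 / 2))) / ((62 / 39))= 153185 / 2914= 52.57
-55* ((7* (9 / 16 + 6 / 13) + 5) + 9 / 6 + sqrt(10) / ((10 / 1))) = -156365 / 208 - 11* sqrt(10) / 2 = -769.15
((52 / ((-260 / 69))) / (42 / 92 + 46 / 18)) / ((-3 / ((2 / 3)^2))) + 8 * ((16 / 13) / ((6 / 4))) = 1761208 / 243165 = 7.24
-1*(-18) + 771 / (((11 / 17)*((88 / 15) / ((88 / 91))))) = 214623 / 1001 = 214.41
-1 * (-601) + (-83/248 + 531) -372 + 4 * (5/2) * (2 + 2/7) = 1358459/1736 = 782.52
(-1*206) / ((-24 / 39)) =1339 / 4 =334.75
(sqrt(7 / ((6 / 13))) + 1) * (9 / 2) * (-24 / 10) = -9 * sqrt(546) / 5 - 54 / 5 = -52.86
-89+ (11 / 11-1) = -89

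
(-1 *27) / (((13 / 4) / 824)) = -6845.54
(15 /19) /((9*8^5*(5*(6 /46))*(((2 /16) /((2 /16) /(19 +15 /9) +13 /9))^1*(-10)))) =-29785 /6253314048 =-0.00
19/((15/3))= 19/5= 3.80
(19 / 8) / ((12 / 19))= 361 / 96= 3.76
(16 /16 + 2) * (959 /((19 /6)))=17262 /19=908.53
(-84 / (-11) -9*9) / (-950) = 807 / 10450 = 0.08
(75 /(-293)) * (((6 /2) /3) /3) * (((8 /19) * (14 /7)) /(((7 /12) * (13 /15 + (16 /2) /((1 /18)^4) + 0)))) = -72000 /490897675877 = -0.00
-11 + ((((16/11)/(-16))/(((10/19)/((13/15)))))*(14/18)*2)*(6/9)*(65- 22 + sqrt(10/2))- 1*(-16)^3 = 90844681/22275- 3458*sqrt(5)/22275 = 4077.98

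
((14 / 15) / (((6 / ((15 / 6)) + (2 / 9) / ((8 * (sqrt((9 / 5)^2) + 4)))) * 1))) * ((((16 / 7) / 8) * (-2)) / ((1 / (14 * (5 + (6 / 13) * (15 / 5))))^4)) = -5075674264948224 / 358526233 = -14157051.28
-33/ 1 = -33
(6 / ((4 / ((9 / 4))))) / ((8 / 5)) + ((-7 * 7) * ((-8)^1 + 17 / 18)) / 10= 105643 / 2880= 36.68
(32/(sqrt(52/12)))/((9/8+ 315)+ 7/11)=2816*sqrt(39)/362375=0.05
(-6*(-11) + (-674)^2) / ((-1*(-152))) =227171 / 76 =2989.09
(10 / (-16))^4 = 0.15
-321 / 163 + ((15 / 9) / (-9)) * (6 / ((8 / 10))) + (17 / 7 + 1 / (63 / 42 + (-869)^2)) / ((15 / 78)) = 1437789689201 / 155095274250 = 9.27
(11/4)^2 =121/16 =7.56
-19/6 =-3.17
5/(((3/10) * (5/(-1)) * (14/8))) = -40/21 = -1.90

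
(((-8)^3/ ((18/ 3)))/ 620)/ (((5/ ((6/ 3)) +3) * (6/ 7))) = -448/ 15345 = -0.03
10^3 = 1000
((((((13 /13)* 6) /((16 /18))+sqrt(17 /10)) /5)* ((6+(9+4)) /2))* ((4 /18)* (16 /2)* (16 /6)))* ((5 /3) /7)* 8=4864* sqrt(170) /2835+2432 /21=138.18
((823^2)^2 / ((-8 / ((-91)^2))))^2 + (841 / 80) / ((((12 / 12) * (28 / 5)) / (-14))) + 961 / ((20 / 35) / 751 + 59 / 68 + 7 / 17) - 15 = 6605104407595349584016879647249177473 / 29288384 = 225519591917237550013578100000.00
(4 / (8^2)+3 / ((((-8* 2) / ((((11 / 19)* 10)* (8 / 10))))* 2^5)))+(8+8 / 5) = 58583 / 6080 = 9.64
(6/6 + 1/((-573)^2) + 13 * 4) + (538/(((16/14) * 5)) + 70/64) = 7787635711/52532640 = 148.24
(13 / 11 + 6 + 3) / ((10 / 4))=224 / 55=4.07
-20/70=-2/7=-0.29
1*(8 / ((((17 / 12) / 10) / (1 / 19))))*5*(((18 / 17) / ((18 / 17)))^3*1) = 4800 / 323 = 14.86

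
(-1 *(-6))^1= 6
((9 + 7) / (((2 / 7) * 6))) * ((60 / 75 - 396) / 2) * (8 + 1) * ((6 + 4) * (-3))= 497952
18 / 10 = 9 / 5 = 1.80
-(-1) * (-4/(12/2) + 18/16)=11/24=0.46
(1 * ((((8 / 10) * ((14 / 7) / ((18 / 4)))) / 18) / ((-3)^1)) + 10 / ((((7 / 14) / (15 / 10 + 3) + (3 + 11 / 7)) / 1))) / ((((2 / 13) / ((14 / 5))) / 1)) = 13888238 / 358425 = 38.75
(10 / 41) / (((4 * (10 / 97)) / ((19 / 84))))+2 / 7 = 5779 / 13776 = 0.42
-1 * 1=-1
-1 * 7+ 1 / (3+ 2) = -34 / 5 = -6.80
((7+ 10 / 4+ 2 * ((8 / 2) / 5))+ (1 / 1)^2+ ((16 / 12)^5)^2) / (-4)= -17630689 / 2361960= -7.46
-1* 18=-18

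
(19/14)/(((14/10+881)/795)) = 75525/61768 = 1.22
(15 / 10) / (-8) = -3 / 16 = -0.19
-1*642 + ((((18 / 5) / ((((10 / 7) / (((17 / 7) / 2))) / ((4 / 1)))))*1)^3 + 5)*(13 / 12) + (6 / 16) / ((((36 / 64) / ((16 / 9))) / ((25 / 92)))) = 52409299031 / 38812500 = 1350.32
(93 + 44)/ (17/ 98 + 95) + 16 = 162658/ 9327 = 17.44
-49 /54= -0.91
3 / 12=1 / 4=0.25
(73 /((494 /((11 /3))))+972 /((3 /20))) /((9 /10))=48020815 /6669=7200.60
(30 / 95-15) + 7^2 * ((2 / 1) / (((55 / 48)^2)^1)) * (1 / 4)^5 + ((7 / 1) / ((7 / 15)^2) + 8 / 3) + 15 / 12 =103549793 / 4827900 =21.45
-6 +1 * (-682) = -688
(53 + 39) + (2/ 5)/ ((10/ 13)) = 2313/ 25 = 92.52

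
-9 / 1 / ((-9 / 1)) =1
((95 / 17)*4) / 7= 380 / 119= 3.19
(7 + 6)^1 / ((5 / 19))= 49.40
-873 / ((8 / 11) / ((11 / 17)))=-105633 / 136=-776.71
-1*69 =-69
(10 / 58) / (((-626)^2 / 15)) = 75 / 11364404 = 0.00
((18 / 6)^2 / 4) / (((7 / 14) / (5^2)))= 225 / 2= 112.50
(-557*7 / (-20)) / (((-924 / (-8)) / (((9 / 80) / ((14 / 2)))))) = 1671 / 61600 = 0.03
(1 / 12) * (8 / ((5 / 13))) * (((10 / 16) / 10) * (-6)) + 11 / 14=19 / 140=0.14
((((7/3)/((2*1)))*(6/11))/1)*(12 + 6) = 126/11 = 11.45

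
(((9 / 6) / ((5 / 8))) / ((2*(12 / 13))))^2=1.69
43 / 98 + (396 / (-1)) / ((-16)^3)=26867 / 50176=0.54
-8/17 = -0.47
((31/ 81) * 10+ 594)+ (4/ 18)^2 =48428/ 81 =597.88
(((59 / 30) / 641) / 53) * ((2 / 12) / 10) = 59 / 61151400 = 0.00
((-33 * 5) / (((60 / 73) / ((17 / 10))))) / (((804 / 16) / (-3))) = 13651 / 670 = 20.37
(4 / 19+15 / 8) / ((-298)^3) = -317 / 4022465984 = -0.00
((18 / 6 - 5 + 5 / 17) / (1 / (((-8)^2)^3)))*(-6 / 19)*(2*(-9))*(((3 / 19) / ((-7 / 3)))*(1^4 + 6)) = 1204059.81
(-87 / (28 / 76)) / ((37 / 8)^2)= -105792 / 9583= -11.04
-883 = -883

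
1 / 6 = 0.17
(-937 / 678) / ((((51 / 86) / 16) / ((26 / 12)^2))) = -27236716 / 155601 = -175.04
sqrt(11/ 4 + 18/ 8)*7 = 7*sqrt(5) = 15.65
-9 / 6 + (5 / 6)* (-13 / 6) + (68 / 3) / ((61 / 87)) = 63733 / 2196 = 29.02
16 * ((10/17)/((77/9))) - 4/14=0.81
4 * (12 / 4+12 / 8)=18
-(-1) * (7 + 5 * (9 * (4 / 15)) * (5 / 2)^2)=82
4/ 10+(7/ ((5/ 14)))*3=296/ 5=59.20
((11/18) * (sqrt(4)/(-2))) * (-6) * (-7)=-77/3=-25.67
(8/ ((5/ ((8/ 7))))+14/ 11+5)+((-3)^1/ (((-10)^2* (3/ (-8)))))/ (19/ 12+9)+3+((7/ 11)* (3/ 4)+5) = 1474507/ 88900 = 16.59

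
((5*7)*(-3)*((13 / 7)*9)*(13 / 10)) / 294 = -1521 / 196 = -7.76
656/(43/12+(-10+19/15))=-127.38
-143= -143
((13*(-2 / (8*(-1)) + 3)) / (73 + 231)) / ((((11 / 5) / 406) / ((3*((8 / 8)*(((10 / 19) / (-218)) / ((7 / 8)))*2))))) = -367575 / 865678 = -0.42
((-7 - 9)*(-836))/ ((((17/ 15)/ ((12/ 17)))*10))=240768/ 289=833.11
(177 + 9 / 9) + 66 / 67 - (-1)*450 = 42142 / 67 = 628.99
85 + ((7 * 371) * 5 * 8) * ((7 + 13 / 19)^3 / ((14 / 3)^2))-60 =2164318.44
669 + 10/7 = 4693/7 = 670.43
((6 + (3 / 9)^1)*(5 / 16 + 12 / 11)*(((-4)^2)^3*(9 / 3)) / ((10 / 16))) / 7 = 9611264 / 385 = 24964.32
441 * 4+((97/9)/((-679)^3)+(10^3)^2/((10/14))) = 1401764.00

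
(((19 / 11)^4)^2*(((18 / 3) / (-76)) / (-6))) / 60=893871739 / 51446131440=0.02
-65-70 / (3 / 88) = -6355 / 3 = -2118.33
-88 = -88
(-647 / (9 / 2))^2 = 20672.05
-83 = -83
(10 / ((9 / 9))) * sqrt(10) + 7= 7 + 10 * sqrt(10)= 38.62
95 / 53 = 1.79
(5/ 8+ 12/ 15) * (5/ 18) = 19/ 48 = 0.40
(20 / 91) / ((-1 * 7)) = -0.03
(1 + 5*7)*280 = 10080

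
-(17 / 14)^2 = -289 / 196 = -1.47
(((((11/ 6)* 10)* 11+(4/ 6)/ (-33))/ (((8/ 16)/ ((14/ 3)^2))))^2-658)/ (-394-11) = -61237865272318/ 321521805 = -190462.56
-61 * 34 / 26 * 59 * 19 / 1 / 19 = -61183 / 13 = -4706.38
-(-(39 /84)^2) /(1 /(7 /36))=169 /4032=0.04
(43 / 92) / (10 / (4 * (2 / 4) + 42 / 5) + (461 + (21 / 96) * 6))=2236 / 2216303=0.00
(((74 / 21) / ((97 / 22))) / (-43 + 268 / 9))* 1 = -4884 / 80801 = -0.06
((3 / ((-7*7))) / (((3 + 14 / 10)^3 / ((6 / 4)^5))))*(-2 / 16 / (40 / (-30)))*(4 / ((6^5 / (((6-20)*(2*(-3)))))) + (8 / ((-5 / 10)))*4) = 34968375 / 1068548096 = 0.03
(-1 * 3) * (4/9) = -4/3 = -1.33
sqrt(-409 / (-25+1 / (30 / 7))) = sqrt(9116610) / 743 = 4.06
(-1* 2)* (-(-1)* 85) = -170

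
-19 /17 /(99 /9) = -19 /187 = -0.10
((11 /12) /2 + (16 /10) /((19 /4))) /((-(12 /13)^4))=-51781093 /47278080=-1.10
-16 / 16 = -1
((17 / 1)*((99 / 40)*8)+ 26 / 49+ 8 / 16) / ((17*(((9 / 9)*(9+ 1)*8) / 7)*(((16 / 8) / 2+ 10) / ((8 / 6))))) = 165439 / 785400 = 0.21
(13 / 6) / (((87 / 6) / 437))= 5681 / 87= 65.30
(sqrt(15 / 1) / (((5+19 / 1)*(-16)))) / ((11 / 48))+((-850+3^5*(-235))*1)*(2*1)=-115910 - sqrt(15) / 88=-115910.04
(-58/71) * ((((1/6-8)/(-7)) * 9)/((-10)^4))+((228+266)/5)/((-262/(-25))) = 6137414341/651070000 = 9.43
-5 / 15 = -1 / 3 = -0.33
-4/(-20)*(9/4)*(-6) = -27/10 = -2.70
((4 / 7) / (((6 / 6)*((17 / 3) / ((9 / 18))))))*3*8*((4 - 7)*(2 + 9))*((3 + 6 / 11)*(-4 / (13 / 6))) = 31104 / 119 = 261.38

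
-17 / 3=-5.67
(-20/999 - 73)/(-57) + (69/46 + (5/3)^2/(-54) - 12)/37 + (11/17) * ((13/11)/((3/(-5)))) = -809170/2904093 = -0.28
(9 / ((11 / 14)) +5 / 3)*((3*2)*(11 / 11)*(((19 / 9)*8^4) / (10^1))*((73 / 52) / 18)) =307492352 / 57915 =5309.37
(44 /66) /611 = 2 /1833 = 0.00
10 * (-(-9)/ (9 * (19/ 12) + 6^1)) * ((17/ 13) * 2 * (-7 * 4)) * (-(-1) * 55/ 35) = -59840/ 117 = -511.45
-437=-437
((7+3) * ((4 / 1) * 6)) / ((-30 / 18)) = -144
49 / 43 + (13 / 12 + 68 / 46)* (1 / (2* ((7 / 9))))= 2.79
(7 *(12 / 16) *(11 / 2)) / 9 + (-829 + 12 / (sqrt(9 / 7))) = -19819 / 24 + 4 *sqrt(7) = -815.21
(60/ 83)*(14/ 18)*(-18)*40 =-33600/ 83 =-404.82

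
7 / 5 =1.40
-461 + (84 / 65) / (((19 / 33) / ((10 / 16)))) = -227041 / 494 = -459.60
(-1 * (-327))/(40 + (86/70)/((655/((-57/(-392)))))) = 2938618200/359466451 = 8.17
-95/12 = -7.92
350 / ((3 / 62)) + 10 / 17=368930 / 51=7233.92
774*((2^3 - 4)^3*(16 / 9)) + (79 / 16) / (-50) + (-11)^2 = 70547921 / 800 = 88184.90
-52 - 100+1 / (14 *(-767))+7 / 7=-1621439 / 10738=-151.00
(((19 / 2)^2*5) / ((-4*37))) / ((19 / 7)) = -665 / 592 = -1.12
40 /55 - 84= -916 /11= -83.27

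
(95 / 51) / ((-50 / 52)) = -494 / 255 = -1.94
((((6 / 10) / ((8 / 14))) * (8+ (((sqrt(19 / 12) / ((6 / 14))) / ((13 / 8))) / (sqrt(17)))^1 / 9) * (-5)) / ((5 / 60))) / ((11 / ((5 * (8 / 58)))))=-10080 / 319 - 3920 * sqrt(969) / 634491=-31.79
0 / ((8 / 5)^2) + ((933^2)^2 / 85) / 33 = 252583699707 / 935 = 270142994.34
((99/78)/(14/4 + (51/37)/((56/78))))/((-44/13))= -777/11230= -0.07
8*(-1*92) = -736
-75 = -75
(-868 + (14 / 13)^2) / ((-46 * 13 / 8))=11.60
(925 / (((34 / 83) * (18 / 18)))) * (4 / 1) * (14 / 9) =2149700 / 153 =14050.33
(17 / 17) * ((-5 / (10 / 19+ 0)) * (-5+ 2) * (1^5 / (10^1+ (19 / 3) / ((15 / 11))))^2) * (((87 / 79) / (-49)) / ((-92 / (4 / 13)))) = 10041975 / 1005298847098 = 0.00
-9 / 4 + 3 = 3 / 4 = 0.75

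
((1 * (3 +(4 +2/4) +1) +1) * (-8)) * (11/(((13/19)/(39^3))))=-72478692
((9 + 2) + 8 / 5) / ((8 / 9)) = 567 / 40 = 14.18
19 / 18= 1.06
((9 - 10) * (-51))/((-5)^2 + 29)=17/18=0.94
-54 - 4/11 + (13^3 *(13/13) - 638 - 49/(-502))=8309141/5522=1504.73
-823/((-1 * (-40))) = -823/40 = -20.58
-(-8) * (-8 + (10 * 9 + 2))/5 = 672/5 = 134.40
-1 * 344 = -344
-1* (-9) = 9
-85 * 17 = -1445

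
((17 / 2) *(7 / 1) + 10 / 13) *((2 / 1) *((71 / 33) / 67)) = 111257 / 28743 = 3.87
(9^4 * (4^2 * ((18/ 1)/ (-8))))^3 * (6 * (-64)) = 5059980462358093824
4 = 4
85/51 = 5/3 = 1.67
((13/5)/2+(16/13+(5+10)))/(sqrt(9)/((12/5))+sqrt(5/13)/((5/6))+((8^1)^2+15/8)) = 1631764/6247227 - 145856 *sqrt(65)/406069755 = 0.26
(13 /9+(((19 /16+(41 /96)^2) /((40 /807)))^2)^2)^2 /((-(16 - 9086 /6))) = 45301381878689799330453534227572822040342163649 /199387545965321983461191010338513879040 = 227202665.34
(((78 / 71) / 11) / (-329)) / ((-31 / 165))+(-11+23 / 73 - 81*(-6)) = 25125913452 / 52861417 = 475.32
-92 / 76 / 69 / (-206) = 1 / 11742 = 0.00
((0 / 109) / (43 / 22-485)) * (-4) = 0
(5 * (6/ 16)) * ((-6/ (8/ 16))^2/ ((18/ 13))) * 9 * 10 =17550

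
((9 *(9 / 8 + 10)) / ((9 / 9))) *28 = 5607 / 2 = 2803.50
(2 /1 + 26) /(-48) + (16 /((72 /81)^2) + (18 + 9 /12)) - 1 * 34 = 53 /12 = 4.42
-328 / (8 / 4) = -164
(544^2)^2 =87578116096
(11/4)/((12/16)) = 11/3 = 3.67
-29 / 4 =-7.25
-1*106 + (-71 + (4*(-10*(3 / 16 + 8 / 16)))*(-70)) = 1748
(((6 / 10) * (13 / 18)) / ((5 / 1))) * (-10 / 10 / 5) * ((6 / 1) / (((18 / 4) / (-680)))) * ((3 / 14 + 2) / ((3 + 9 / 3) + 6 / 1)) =13702 / 4725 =2.90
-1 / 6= -0.17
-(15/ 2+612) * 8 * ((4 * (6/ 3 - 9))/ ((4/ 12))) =416304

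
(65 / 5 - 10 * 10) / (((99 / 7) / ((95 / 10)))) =-3857 / 66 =-58.44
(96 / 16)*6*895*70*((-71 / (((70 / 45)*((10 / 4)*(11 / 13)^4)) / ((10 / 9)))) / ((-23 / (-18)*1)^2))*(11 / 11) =-423381912033600 / 7745089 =-54664563.83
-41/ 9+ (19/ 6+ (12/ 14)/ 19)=-3217/ 2394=-1.34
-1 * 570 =-570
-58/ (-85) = 58/ 85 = 0.68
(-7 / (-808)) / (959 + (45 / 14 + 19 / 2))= 0.00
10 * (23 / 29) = 230 / 29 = 7.93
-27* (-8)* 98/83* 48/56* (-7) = -127008/83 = -1530.22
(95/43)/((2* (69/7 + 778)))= 0.00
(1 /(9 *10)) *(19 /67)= 19 /6030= 0.00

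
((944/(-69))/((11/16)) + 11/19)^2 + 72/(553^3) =13128702045991878985/35169496238887857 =373.30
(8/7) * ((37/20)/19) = 74/665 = 0.11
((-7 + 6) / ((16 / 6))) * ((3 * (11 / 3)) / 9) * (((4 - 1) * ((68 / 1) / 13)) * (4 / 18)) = -187 / 117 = -1.60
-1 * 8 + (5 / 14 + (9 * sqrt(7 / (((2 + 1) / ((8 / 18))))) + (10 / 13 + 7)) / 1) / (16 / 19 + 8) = -6.04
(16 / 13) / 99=0.01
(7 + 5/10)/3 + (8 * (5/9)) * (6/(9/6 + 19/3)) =555/94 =5.90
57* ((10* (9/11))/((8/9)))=23085/44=524.66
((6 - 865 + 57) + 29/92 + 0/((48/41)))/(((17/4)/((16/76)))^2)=-4720320/2399567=-1.97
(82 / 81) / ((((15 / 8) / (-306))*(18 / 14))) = -156128 / 1215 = -128.50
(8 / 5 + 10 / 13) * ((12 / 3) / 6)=308 / 195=1.58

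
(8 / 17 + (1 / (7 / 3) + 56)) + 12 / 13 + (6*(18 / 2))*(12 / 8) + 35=268903 / 1547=173.82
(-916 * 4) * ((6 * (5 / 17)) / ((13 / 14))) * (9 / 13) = -13849920 / 2873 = -4820.72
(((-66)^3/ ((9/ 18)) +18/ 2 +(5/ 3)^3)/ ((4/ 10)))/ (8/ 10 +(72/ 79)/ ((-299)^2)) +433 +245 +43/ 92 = -31510737498846703/ 17543918196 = -1796106.04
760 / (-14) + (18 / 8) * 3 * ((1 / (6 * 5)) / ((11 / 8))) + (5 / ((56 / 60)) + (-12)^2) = 73331 / 770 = 95.24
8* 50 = 400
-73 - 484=-557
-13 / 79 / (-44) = 13 / 3476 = 0.00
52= 52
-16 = -16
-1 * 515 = -515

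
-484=-484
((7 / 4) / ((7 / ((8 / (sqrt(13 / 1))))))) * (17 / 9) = 1.05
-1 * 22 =-22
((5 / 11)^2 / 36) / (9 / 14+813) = 175 / 24809598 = 0.00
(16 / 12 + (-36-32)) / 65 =-40 / 39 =-1.03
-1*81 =-81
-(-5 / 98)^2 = -25 / 9604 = -0.00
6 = 6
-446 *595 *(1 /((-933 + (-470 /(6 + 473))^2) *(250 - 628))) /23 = -4349054155 /132799330413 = -0.03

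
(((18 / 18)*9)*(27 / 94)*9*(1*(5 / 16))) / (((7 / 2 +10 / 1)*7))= 405 / 5264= 0.08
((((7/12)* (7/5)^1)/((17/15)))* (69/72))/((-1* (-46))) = 49/3264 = 0.02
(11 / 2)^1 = 11 / 2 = 5.50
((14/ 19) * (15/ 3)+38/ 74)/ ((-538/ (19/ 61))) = -2951/ 1214266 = -0.00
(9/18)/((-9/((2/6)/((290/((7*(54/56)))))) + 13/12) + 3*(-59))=-6/16031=-0.00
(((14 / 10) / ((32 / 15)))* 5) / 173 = 0.02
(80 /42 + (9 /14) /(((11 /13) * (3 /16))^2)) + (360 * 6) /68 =2557652 /43197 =59.21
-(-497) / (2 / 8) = 1988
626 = 626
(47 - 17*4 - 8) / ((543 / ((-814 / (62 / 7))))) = 82621 / 16833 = 4.91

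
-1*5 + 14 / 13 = -51 / 13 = -3.92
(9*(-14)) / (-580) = 63 / 290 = 0.22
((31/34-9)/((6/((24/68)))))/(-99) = 25/5202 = 0.00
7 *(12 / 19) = 84 / 19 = 4.42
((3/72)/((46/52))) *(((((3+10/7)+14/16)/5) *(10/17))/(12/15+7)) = 165/43792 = 0.00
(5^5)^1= 3125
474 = 474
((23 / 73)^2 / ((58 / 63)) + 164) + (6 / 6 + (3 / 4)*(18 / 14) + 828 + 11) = 4349095777 / 4327148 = 1005.07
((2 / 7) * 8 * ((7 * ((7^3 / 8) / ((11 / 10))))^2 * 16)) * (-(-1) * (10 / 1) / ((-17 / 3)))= -9882516000 / 2057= -4804334.47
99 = 99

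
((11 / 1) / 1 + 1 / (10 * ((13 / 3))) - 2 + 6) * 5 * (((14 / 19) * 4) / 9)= 6076 / 247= 24.60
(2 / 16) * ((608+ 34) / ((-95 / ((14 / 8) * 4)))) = -5.91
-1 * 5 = -5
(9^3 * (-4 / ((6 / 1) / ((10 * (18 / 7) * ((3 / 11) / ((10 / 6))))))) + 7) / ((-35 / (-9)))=-282465 / 539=-524.05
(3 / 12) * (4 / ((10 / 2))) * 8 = 8 / 5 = 1.60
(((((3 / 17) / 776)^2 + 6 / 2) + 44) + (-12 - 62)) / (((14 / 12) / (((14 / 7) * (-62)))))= 436986476667 / 152275256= 2869.71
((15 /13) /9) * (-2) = -10 /39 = -0.26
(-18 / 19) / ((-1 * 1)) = 18 / 19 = 0.95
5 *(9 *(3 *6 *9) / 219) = 2430 / 73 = 33.29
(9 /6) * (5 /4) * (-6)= -45 /4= -11.25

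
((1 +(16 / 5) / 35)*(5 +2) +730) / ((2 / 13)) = 239733 / 50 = 4794.66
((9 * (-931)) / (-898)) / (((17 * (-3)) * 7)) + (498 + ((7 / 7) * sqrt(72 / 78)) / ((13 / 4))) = 8 * sqrt(39) / 169 + 7602069 / 15266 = 498.27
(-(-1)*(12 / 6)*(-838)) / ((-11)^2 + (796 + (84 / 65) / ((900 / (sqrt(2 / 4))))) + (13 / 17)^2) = -6105133070975250000 / 3342468470046032471 + 4776858313500*sqrt(2) / 3342468470046032471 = -1.83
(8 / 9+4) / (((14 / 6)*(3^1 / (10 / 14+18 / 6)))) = 1144 / 441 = 2.59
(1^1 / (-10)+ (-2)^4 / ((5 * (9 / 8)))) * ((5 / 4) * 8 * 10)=2470 / 9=274.44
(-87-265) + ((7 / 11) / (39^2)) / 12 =-70671737 / 200772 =-352.00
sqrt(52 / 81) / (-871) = -2*sqrt(13) / 7839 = -0.00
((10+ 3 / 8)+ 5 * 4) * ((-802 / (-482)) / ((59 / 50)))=2436075 / 56876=42.83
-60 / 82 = -30 / 41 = -0.73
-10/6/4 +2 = 19/12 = 1.58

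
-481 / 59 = -8.15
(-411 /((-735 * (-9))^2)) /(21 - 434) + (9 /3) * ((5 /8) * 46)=2078296896923 /24096195900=86.25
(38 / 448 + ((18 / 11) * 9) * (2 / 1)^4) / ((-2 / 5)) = -2904085 / 4928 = -589.30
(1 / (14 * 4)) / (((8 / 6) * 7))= 3 / 1568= 0.00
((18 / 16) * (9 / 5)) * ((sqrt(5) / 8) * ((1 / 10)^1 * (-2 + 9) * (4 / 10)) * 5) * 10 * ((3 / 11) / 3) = 567 * sqrt(5) / 1760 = 0.72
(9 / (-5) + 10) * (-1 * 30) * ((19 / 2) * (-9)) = 21033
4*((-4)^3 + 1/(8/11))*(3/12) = -501/8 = -62.62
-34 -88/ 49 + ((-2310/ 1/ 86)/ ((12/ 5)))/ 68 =-20609109/ 573104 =-35.96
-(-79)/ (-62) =-79/ 62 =-1.27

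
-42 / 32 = -21 / 16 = -1.31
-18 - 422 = -440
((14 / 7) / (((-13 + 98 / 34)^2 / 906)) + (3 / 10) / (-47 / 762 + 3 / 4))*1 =703566921 / 38792020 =18.14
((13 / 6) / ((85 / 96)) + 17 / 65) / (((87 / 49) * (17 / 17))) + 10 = 1108007 / 96135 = 11.53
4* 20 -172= -92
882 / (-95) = -882 / 95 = -9.28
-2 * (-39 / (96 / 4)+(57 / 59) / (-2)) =995 / 236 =4.22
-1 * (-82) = 82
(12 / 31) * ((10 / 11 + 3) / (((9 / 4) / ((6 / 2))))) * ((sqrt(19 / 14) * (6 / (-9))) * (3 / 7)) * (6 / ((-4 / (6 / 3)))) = 2064 * sqrt(266) / 16709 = 2.01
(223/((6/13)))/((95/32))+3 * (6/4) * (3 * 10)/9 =50659/285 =177.75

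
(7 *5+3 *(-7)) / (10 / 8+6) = 56 / 29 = 1.93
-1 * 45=-45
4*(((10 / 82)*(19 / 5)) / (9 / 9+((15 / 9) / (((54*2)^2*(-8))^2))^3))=1.85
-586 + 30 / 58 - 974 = -1559.48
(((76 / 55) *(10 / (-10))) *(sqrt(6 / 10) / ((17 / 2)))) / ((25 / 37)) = -5624 *sqrt(15) / 116875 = -0.19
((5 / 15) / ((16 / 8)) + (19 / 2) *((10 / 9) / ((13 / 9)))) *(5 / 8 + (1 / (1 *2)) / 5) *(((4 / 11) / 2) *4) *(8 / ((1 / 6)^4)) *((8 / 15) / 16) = 442656 / 325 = 1362.02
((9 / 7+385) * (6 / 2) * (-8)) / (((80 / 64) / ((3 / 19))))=-778752 / 665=-1171.06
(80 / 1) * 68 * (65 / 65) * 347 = 1887680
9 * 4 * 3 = 108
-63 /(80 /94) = -74.02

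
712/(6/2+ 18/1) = 712/21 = 33.90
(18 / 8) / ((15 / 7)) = 21 / 20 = 1.05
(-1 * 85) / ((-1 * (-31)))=-2.74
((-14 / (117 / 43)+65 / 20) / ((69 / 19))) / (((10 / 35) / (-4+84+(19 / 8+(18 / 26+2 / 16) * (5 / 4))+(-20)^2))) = -882.99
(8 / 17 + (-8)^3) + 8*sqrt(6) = -8696 / 17 + 8*sqrt(6) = -491.93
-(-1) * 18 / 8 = 2.25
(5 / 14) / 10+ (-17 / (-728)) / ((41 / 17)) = 0.05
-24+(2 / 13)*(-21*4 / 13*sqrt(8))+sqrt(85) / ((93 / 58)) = -21.06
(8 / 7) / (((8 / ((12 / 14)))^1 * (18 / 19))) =19 / 147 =0.13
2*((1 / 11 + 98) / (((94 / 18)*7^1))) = 5.37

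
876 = 876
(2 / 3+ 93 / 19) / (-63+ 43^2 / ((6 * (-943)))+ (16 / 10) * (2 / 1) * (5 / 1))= -597862 / 5087725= -0.12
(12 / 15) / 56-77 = -5389 / 70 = -76.99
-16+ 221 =205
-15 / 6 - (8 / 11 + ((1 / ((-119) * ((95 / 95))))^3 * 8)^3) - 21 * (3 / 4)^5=-442582210360567034920147 / 53903292615034082784256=-8.21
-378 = -378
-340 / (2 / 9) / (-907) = 1530 / 907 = 1.69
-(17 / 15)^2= -289 / 225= -1.28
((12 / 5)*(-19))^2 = 2079.36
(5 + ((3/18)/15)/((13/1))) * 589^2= 2029834771/1170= 1734901.51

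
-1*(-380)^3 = 54872000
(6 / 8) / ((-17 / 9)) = -27 / 68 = -0.40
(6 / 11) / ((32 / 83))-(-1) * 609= 107433 / 176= 610.41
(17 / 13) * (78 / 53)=1.92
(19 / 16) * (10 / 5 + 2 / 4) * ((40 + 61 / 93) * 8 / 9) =359195 / 3348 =107.29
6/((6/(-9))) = -9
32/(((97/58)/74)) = 137344/97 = 1415.92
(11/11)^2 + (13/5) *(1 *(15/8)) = 47/8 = 5.88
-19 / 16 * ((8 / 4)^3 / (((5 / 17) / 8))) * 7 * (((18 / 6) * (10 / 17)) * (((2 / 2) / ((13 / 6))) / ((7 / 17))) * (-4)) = 186048 / 13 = 14311.38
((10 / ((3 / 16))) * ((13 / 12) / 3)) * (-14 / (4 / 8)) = -14560 / 27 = -539.26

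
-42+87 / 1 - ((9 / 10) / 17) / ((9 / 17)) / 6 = 2699 / 60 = 44.98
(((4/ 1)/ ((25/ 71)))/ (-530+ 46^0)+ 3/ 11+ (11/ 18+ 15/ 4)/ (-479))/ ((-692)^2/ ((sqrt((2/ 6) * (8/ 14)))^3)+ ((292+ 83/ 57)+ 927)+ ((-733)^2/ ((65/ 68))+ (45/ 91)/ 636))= -681436673473492180537111/ 164182941538359562328922261452145+ 25647840055147273633734792 * sqrt(21)/ 2769218947280331284614488809826179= 0.00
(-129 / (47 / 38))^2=24029604 / 2209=10878.05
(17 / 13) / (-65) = -17 / 845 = -0.02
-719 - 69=-788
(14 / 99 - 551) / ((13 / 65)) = -272675 / 99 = -2754.29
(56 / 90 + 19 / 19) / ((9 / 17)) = 1241 / 405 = 3.06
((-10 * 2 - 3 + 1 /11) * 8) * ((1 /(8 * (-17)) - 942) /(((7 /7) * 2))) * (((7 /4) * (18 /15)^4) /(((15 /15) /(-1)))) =-36610595784 /116875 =-313245.74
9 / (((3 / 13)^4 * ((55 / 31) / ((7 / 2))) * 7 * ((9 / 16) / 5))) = 7949.64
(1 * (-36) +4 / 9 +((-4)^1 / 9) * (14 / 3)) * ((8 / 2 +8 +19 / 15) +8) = -324104 / 405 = -800.26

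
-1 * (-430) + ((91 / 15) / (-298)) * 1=1922009 / 4470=429.98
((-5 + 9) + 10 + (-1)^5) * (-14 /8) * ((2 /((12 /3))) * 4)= -91 /2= -45.50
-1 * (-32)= 32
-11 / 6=-1.83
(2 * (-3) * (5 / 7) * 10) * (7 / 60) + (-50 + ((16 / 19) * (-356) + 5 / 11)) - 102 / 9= -229274 / 627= -365.67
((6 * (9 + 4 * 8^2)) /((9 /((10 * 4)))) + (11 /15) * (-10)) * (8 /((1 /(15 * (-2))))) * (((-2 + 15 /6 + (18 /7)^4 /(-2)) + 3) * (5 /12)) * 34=3174313239400 /7203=440693216.63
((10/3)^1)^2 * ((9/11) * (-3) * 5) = -1500/11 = -136.36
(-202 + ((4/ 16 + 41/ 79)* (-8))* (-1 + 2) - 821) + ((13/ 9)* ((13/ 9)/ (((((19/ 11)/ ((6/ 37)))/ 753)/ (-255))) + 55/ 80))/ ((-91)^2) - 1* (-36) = -5082549120469/ 5094297936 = -997.69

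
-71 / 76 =-0.93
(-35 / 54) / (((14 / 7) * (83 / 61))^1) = -2135 / 8964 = -0.24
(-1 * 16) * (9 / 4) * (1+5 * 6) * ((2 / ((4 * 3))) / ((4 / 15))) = -1395 / 2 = -697.50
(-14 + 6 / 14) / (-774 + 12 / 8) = 38 / 2163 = 0.02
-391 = -391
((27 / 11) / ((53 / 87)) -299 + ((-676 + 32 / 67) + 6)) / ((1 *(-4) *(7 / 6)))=8073015 / 39061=206.68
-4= -4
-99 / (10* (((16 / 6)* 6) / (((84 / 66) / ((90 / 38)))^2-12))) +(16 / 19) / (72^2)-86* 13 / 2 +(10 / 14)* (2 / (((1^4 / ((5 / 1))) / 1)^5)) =115911700823 / 29625750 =3912.53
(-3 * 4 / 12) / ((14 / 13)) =-13 / 14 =-0.93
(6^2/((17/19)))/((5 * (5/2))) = 1368/425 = 3.22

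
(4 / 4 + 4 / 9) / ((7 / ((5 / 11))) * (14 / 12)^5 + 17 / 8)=56160 / 1376759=0.04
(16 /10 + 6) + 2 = 48 /5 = 9.60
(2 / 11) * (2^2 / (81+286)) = 8 / 4037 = 0.00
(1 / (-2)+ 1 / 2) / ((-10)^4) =0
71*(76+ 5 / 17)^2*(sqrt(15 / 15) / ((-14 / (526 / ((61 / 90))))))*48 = -135699358998240 / 123403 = -1099643922.74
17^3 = 4913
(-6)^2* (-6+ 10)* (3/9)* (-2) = -96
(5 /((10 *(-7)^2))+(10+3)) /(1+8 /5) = 5.00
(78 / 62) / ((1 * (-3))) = -13 / 31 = -0.42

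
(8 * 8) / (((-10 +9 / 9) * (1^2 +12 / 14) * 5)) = -448 / 585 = -0.77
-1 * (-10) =10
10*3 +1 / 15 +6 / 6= 466 / 15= 31.07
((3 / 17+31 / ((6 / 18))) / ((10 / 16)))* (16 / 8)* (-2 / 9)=-5632 / 85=-66.26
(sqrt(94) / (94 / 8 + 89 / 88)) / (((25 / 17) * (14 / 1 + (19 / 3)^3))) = 40392 * sqrt(94) / 203178775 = 0.00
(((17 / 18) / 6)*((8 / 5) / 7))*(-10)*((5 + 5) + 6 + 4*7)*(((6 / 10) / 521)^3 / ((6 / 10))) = -2992 / 74245899525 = -0.00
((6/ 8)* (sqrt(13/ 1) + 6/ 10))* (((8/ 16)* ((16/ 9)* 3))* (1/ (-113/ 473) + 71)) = 9060/ 113 + 15100* sqrt(13)/ 113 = 561.98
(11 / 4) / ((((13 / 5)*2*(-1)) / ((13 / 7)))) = -55 / 56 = -0.98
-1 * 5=-5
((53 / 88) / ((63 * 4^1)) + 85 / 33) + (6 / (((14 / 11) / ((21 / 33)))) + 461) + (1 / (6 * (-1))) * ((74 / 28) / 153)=75383633 / 161568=466.58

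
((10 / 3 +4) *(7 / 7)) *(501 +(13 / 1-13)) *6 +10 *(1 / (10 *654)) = 14416777 / 654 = 22044.00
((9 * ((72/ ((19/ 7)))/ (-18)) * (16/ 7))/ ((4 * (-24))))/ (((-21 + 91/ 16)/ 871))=-83616/ 4655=-17.96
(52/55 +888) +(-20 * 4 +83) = 49057/55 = 891.95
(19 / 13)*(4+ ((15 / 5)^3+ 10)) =59.92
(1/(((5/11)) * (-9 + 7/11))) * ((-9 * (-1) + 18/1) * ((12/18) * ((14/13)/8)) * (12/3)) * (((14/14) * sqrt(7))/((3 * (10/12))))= -7623 * sqrt(7)/7475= -2.70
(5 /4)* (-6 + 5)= -5 /4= -1.25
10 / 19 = 0.53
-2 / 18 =-1 / 9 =-0.11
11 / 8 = 1.38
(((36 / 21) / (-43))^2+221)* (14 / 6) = 515.67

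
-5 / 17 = -0.29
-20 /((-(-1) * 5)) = -4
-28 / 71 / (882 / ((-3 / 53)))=0.00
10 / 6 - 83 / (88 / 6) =-3.99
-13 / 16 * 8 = -13 / 2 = -6.50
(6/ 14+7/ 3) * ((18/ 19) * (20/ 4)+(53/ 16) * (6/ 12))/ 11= 112723/ 70224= 1.61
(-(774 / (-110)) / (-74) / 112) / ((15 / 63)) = -1161 / 325600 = -0.00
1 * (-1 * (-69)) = 69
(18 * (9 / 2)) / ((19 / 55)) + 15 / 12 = 17915 / 76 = 235.72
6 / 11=0.55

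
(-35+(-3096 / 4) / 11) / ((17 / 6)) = -6954 / 187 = -37.19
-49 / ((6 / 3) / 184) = -4508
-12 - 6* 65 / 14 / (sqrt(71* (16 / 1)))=-12 - 195* sqrt(71) / 1988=-12.83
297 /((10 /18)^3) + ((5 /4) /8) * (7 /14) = 13857457 /8000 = 1732.18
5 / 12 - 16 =-187 / 12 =-15.58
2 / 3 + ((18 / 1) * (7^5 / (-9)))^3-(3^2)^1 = -113941476238657 / 3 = -37980492079552.33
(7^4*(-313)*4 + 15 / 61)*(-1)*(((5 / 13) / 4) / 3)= 916845785 / 9516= 96347.81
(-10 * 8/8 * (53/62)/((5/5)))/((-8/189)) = 50085/248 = 201.96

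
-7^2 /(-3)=49 /3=16.33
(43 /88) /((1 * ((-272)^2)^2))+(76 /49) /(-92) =-9151913083571 /542852952621056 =-0.02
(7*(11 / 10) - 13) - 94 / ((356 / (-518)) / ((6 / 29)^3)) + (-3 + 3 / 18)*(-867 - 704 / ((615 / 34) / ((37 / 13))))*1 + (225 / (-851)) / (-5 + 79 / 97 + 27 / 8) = 77099137557172431056 / 27867879800642115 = 2766.60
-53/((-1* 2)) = 53/2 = 26.50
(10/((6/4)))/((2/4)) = 40/3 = 13.33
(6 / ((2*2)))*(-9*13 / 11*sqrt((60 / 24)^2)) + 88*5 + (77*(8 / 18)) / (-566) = 44833159 / 112068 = 400.05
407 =407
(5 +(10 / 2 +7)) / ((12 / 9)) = 51 / 4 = 12.75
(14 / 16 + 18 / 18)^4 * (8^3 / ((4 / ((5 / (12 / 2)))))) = 84375 / 64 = 1318.36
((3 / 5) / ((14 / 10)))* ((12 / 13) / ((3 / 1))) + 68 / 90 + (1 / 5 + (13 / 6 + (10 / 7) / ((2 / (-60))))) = -324349 / 8190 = -39.60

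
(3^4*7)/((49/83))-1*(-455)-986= 3006/7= 429.43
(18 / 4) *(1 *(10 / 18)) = 5 / 2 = 2.50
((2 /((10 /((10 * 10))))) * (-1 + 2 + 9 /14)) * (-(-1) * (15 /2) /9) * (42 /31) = 1150 /31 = 37.10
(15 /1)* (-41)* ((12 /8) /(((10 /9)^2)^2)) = -2421009 /4000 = -605.25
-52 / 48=-13 / 12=-1.08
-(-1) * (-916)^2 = 839056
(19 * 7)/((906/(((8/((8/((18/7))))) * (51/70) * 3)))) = 8721/10570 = 0.83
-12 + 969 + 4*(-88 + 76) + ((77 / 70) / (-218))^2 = 4319931721 / 4752400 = 909.00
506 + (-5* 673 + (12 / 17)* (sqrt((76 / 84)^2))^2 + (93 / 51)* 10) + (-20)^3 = -27089627 / 2499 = -10840.19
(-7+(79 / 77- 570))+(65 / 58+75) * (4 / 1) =-606240 / 2233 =-271.49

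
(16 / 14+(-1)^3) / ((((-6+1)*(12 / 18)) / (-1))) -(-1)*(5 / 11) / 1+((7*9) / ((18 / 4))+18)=25023 / 770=32.50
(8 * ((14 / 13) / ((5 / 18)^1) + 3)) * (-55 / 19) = -39336 / 247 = -159.26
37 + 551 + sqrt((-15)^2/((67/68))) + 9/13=30*sqrt(1139)/67 + 7653/13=603.80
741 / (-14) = -52.93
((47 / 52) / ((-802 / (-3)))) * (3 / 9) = 47 / 41704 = 0.00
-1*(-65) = 65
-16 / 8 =-2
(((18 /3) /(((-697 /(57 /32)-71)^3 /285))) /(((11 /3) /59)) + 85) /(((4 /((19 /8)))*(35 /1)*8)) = 65010736715282525 /360679943925613312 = 0.18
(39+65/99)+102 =141.66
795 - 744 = 51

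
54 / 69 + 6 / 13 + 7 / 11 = 6185 / 3289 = 1.88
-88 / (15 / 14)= -1232 / 15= -82.13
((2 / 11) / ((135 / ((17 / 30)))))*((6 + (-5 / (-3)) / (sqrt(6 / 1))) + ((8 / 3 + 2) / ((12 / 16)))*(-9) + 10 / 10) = -833 / 22275 + 17*sqrt(6) / 80190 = -0.04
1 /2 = 0.50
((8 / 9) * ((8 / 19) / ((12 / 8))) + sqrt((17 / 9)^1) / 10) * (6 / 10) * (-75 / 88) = -80 / 627 - 3 * sqrt(17) / 176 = -0.20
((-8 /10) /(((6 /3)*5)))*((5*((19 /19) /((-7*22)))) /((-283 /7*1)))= -1 /15565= -0.00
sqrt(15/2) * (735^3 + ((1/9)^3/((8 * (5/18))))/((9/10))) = 1087408313.46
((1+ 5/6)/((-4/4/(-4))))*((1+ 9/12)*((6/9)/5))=77/45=1.71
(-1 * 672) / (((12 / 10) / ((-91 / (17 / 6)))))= 17985.88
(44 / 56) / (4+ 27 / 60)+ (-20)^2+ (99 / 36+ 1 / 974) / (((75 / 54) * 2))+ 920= 40084336913 / 30340100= 1321.17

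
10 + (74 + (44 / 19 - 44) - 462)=-7974 / 19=-419.68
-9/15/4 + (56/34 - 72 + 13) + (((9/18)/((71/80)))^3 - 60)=-14277142361/121689740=-117.32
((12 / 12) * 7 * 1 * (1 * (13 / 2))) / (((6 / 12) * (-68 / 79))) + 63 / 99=-78603 / 748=-105.08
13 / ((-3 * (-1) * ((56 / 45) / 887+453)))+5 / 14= 92829265 / 253141714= 0.37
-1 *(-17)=17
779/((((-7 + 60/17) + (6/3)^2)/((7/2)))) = 92701/18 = 5150.06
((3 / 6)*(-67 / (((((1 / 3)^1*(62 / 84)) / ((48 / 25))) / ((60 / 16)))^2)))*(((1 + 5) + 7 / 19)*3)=-250205887008 / 456475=-548126.16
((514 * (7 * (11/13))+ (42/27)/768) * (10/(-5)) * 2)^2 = 18709222238792281/126157824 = 148300134.27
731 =731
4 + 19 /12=67 /12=5.58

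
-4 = -4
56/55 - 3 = -109/55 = -1.98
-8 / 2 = -4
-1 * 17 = -17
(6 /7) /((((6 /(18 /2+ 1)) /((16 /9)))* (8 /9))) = 20 /7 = 2.86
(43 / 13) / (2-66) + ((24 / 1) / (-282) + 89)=3474907 / 39104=88.86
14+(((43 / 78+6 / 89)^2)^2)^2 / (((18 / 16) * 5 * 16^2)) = 21746925197092949711948048699434637 / 1553350145518881978444307240132608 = 14.00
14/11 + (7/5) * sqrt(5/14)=sqrt(70)/10 + 14/11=2.11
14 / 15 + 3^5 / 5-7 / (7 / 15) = 518 / 15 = 34.53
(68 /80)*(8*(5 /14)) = 17 /7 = 2.43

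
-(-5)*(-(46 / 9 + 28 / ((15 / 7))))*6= -1636 / 3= -545.33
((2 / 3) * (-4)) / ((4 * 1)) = -2 / 3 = -0.67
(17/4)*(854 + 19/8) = 116467/32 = 3639.59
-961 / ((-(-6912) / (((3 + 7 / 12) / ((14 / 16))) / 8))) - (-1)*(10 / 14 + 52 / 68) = 13895653 / 9870336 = 1.41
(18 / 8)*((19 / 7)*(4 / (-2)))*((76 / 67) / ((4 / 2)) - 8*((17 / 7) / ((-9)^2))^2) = -114585941 / 16753149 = -6.84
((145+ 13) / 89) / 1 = 158 / 89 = 1.78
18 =18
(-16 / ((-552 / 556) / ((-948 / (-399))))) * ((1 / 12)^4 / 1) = 10981 / 5946696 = 0.00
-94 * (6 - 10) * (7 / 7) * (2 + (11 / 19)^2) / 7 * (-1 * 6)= -1901808 / 2527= -752.60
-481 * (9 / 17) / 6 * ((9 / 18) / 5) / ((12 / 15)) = -1443 / 272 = -5.31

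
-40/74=-20/37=-0.54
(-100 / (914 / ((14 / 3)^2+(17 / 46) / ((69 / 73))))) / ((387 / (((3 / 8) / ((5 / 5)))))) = -0.00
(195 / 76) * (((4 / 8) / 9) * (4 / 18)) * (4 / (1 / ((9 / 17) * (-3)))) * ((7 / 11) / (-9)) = 455 / 31977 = 0.01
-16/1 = -16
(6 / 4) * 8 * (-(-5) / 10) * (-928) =-5568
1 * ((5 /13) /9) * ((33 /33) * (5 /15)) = 5 /351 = 0.01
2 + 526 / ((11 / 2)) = 1074 / 11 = 97.64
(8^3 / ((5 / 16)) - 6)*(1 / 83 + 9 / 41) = 6431656 / 17015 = 378.00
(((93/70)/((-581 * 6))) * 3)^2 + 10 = 66161964649/6616195600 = 10.00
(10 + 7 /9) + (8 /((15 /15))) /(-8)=88 /9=9.78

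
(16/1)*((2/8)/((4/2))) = 2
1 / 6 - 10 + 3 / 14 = -202 / 21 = -9.62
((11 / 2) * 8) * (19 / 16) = 209 / 4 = 52.25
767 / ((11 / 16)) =12272 / 11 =1115.64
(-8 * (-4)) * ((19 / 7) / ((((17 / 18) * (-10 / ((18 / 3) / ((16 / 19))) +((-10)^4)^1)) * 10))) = 9747 / 10596950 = 0.00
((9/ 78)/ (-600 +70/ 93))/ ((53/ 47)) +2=153578767/ 76795940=2.00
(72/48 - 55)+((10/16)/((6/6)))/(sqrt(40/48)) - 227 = -279.82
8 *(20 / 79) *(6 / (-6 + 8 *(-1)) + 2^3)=8480 / 553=15.33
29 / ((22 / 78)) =1131 / 11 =102.82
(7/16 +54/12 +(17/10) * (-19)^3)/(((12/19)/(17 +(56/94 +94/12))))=-127042518821/270720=-469276.44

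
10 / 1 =10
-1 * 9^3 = -729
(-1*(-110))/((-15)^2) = 22/45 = 0.49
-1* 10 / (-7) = 1.43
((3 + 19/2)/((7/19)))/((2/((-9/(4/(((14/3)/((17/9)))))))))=-12825/136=-94.30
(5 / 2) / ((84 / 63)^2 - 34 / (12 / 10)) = -45 / 478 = -0.09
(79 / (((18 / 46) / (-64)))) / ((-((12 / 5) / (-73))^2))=968279300 / 81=11954065.43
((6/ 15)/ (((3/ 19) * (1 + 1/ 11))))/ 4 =209/ 360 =0.58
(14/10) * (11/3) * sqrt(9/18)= 77 * sqrt(2)/30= 3.63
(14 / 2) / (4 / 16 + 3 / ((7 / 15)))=1.05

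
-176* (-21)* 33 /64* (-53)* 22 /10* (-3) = 666631.35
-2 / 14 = -1 / 7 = -0.14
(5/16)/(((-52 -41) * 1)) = -0.00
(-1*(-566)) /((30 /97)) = 27451 /15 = 1830.07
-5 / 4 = -1.25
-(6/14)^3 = -27/343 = -0.08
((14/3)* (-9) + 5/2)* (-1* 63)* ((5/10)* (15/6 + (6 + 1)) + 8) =253827/8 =31728.38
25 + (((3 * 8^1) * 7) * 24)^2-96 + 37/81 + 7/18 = 2633626523/162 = 16256953.85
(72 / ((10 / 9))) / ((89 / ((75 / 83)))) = 4860 / 7387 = 0.66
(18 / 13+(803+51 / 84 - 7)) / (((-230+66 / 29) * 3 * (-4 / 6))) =8423601 / 4807712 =1.75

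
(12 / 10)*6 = 36 / 5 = 7.20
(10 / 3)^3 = 1000 / 27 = 37.04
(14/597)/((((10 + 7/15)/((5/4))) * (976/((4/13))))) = 0.00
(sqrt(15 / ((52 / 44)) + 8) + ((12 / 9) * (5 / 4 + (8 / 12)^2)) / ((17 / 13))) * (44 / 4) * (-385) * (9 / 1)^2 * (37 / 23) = -12692295 * sqrt(3497) / 299-372777405 / 391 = -3463643.80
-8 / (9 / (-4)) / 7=32 / 63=0.51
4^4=256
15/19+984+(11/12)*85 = 242297/228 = 1062.71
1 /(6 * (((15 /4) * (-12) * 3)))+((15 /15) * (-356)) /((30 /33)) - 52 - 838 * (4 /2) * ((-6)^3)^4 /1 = -2955112628419477 /810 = -3648287195579.60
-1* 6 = -6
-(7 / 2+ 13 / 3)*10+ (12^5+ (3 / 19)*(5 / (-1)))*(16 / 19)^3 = 58064494949 / 390963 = 148516.60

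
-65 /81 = -0.80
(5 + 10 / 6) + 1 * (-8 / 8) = 17 / 3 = 5.67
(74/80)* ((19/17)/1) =703/680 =1.03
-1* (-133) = 133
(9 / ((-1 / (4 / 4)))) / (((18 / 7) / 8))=-28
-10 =-10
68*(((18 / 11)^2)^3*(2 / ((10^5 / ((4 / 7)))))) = 0.01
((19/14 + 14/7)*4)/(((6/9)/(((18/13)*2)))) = 5076/91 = 55.78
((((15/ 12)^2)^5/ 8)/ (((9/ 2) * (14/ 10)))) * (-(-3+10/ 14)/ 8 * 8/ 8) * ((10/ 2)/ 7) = 244140625/ 6473908224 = 0.04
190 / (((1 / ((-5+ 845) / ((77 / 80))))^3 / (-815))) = -137001369600000000 / 1331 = -102931156724267.47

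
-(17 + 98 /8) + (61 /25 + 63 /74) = -96047 /3700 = -25.96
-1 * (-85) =85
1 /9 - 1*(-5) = 46 /9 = 5.11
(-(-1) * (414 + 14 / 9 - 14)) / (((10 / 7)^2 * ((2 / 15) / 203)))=17974229 / 60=299570.48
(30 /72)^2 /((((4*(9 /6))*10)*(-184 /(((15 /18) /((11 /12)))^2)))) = -125 /9618048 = -0.00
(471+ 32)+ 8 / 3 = 1517 / 3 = 505.67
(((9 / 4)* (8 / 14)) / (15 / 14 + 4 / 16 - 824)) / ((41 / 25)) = -180 / 188887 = -0.00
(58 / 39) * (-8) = -464 / 39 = -11.90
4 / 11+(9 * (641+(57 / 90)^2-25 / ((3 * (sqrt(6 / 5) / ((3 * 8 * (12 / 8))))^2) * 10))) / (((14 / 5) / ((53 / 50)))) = -135630837 / 154000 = -880.72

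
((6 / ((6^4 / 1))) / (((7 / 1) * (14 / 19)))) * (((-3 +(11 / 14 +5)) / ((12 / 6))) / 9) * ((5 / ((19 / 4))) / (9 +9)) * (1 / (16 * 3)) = 0.00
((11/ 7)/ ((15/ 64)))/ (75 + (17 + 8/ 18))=33/ 455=0.07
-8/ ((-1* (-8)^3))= -1/ 64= -0.02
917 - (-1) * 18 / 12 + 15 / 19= 34933 / 38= 919.29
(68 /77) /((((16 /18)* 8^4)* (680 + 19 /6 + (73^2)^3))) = 459 /286377627079233536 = 0.00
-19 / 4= -4.75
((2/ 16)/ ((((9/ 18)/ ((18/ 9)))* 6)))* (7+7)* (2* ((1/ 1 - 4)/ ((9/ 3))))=-7/ 3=-2.33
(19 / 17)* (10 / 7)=190 / 119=1.60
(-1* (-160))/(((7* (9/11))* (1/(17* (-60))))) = -598400/21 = -28495.24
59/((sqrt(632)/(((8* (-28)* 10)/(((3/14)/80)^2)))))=-41445376000* sqrt(158)/711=-732714906.05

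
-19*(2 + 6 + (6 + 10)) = -456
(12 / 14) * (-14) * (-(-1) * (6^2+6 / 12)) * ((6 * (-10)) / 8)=3285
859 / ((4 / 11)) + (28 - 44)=9385 / 4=2346.25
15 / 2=7.50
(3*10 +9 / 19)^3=194104539 / 6859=28299.25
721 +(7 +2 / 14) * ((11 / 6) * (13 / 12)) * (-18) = 6519 / 14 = 465.64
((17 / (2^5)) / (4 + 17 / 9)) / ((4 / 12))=459 / 1696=0.27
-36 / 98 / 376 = -9 / 9212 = -0.00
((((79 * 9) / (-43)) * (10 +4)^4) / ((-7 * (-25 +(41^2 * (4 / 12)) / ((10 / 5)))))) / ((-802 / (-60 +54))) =70235424 / 26399033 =2.66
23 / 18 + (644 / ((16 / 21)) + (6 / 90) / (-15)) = 846.52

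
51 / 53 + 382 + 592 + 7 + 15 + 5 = 53104 / 53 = 1001.96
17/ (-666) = -17/ 666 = -0.03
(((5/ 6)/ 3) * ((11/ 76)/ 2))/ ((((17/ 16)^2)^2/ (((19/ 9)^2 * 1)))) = 4280320/ 60886809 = 0.07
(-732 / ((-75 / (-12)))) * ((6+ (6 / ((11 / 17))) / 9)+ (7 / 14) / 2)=-234484 / 275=-852.67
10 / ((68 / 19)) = 95 / 34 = 2.79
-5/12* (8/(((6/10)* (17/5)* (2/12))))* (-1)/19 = 500/969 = 0.52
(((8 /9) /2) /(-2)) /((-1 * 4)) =1 /18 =0.06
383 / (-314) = -383 / 314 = -1.22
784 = 784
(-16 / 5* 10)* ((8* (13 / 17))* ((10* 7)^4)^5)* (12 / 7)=-45522627812306183884800000000000000000000 / 17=-2677801636018010816752941000000000000000.00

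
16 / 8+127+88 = 217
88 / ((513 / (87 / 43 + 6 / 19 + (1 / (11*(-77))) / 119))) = 1540916848 / 3840405723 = 0.40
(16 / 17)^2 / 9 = 256 / 2601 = 0.10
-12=-12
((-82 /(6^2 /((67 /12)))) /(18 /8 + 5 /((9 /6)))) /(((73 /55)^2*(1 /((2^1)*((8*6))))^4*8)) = -73152921600 /5329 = -13727326.25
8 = 8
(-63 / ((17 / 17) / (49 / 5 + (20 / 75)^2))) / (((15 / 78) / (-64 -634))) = 282146956 / 125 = 2257175.65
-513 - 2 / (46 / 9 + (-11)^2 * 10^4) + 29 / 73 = -203752761317 / 397486679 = -512.60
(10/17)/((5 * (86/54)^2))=1458/31433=0.05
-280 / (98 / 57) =-1140 / 7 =-162.86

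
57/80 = 0.71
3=3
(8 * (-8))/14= -32/7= -4.57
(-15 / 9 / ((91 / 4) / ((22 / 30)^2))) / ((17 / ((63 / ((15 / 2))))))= -968 / 49725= -0.02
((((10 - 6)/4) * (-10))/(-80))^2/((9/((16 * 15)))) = 5/12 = 0.42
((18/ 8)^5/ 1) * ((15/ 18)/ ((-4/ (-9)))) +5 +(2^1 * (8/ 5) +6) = 5010307/ 40960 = 122.32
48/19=2.53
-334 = -334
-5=-5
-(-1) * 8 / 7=8 / 7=1.14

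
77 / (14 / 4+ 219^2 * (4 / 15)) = 770 / 127931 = 0.01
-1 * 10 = -10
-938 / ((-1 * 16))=469 / 8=58.62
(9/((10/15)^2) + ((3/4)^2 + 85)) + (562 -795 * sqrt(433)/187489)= 10685/16 -795 * sqrt(433)/187489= 667.72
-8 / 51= -0.16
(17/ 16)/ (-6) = -17/ 96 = -0.18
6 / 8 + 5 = 23 / 4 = 5.75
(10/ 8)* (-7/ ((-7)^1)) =5/ 4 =1.25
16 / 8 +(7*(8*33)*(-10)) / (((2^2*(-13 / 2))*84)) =136 / 13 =10.46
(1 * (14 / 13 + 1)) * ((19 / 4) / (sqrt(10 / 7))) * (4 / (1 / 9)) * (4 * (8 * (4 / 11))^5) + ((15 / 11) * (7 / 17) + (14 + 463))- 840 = -67776 / 187 + 309841625088 * sqrt(70) / 10468315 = 247272.55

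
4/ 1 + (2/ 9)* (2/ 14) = 254/ 63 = 4.03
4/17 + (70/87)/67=24506/99093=0.25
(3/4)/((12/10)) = 5/8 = 0.62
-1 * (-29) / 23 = 29 / 23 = 1.26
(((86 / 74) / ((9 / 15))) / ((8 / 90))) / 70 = 0.31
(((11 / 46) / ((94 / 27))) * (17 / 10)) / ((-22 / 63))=-28917 / 86480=-0.33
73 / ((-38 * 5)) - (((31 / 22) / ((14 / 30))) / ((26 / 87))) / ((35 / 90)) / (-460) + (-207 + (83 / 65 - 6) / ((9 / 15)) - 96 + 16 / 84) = -2930240179 / 9421720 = -311.01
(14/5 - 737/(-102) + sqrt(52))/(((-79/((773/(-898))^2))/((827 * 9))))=-7579866292737/10830005720 - 4447408347 * sqrt(13)/31852958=-1203.31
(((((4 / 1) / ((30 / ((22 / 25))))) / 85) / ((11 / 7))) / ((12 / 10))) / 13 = 0.00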